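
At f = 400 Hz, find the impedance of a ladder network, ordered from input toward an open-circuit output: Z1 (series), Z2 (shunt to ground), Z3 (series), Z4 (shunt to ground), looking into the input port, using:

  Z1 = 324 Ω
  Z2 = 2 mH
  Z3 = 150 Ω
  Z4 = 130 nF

Step 1 — Angular frequency: ω = 2π·f = 2π·400 = 2513 rad/s.
Step 2 — Component impedances:
  Z1: Z = R = 324 Ω
  Z2: Z = jωL = j·2513·0.002 = 0 + j5.027 Ω
  Z3: Z = R = 150 Ω
  Z4: Z = 1/(jωC) = -j/(ω·C) = 0 - j3061 Ω
Step 3 — Ladder network (open output): work backward from the far end, alternating series and parallel combinations. Z_in = 324 + j5.035 Ω = 324∠0.9° Ω.

Z = 324 + j5.035 Ω = 324∠0.9° Ω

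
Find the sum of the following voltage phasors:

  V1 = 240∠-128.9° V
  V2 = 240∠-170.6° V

Step 1 — Convert each phasor to rectangular form:
  V1 = 240·(cos(-128.9°) + j·sin(-128.9°)) = -150.7 - j186.8 V
  V2 = 240·(cos(-170.6°) + j·sin(-170.6°)) = -236.8 - j39.2 V
Step 2 — Sum components: V_total = -387.5 - j226 V.
Step 3 — Convert to polar: |V_total| = 448.6 V, ∠V_total = -149.8°.

V_total = 448.6∠-149.8° V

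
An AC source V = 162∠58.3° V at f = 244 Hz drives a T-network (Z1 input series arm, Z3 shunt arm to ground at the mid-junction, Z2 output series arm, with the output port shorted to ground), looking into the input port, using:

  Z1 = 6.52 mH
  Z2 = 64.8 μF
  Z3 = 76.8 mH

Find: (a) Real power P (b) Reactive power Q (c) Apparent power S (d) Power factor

Step 1 — Angular frequency: ω = 2π·f = 2π·244 = 1533 rad/s.
Step 2 — Component impedances:
  Z1: Z = jωL = j·1533·0.00652 = 0 + j9.996 Ω
  Z2: Z = 1/(jωC) = -j/(ω·C) = 0 - j10.07 Ω
  Z3: Z = jωL = j·1533·0.0768 = 0 + j117.7 Ω
Step 3 — With the output port shorted to ground, the output series arm Z2 runs from the junction to ground; the shunt arm Z3 also runs from the junction to ground. They appear in parallel: Z3 || Z2 = 0 - j11.01 Ω.
Step 4 — Series with input arm Z1: Z_in = Z1 + (Z3 || Z2) = 0 - j1.011 Ω = 1.011∠-90.0° Ω.
Step 5 — Source phasor: V = 162∠58.3° V = 85.13 + j137.8 V.
Step 6 — Current: I = V / Z = -136.3 + j84.19 A = 160.2∠148.3° A.
Step 7 — Complex power: S = V·I* = 0 - j2.595e+04 VA.
Step 8 — Real power: P = Re(S) = 0 W.
Step 9 — Reactive power: Q = Im(S) = -2.595e+04 VAR.
Step 10 — Apparent power: |S| = 2.595e+04 VA.
Step 11 — Power factor: PF = P/|S| = 0 (leading).

(a) P = 0 W  (b) Q = -2.595e+04 VAR  (c) S = 2.595e+04 VA  (d) PF = 0 (leading)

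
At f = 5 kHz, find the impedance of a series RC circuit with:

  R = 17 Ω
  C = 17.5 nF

Step 1 — Angular frequency: ω = 2π·f = 2π·5000 = 3.142e+04 rad/s.
Step 2 — Component impedances:
  R: Z = R = 17 Ω
  C: Z = 1/(jωC) = -j/(ω·C) = 0 - j1819 Ω
Step 3 — Series combination: Z_total = R + C = 17 - j1819 Ω = 1819∠-89.5° Ω.

Z = 17 - j1819 Ω = 1819∠-89.5° Ω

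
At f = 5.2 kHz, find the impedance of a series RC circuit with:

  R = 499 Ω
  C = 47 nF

Step 1 — Angular frequency: ω = 2π·f = 2π·5200 = 3.267e+04 rad/s.
Step 2 — Component impedances:
  R: Z = R = 499 Ω
  C: Z = 1/(jωC) = -j/(ω·C) = 0 - j651.2 Ω
Step 3 — Series combination: Z_total = R + C = 499 - j651.2 Ω = 820.4∠-52.5° Ω.

Z = 499 - j651.2 Ω = 820.4∠-52.5° Ω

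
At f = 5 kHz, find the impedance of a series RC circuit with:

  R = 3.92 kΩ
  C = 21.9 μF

Step 1 — Angular frequency: ω = 2π·f = 2π·5000 = 3.142e+04 rad/s.
Step 2 — Component impedances:
  R: Z = R = 3920 Ω
  C: Z = 1/(jωC) = -j/(ω·C) = 0 - j1.453 Ω
Step 3 — Series combination: Z_total = R + C = 3920 - j1.453 Ω = 3920∠-0.0° Ω.

Z = 3920 - j1.453 Ω = 3920∠-0.0° Ω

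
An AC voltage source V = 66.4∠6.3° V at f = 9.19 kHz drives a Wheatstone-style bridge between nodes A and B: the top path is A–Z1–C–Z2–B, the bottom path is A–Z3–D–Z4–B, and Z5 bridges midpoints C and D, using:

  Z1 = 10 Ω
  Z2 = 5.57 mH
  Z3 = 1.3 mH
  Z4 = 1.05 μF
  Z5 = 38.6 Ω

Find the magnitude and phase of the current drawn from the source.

Step 1 — Angular frequency: ω = 2π·f = 2π·9190 = 5.774e+04 rad/s.
Step 2 — Component impedances:
  Z1: Z = R = 10 Ω
  Z2: Z = jωL = j·5.774e+04·0.00557 = 0 + j321.6 Ω
  Z3: Z = jωL = j·5.774e+04·0.0013 = 0 + j75.07 Ω
  Z4: Z = 1/(jωC) = -j/(ω·C) = 0 - j16.49 Ω
  Z5: Z = R = 38.6 Ω
Step 3 — Bridge requires nodal analysis (the Z5 bridge couples midpoints C and D, so the two paths cannot be reduced to a simple series/parallel combination). Setting node B to ground and injecting 1 A at node A, the 3-node admittance system at A, C, D solves to V_A = Z_AB = 33.84 + j7.955 Ω = 34.77∠13.2° Ω.
Step 4 — Source phasor: V = 66.4∠6.3° V = 66 + j7.286 V.
Step 5 — Ohm's law: I = V / Z_total = (66 + j7.286) / (33.84 + j7.955) = 1.896 - j0.2304 A.
Step 6 — Convert to polar: |I| = 1.91 A, ∠I = -6.9°.

I = 1.91∠-6.9° A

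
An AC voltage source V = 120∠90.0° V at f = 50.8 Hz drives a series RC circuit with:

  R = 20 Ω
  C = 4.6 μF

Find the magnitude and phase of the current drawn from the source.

Step 1 — Angular frequency: ω = 2π·f = 2π·50.8 = 319.2 rad/s.
Step 2 — Component impedances:
  R: Z = R = 20 Ω
  C: Z = 1/(jωC) = -j/(ω·C) = 0 - j681.1 Ω
Step 3 — Series combination: Z_total = R + C = 20 - j681.1 Ω = 681.4∠-88.3° Ω.
Step 4 — Source phasor: V = 120∠90.0° V = 0 + j120 V.
Step 5 — Ohm's law: I = V / Z_total = (0 + j120) / (20 - j681.1) = -0.176 + j0.005169 A.
Step 6 — Convert to polar: |I| = 0.1761 A, ∠I = 178.3°.

I = 0.1761∠178.3° A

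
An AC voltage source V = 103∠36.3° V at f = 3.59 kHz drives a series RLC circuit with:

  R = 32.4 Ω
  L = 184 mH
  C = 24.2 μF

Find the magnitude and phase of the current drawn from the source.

Step 1 — Angular frequency: ω = 2π·f = 2π·3590 = 2.256e+04 rad/s.
Step 2 — Component impedances:
  R: Z = R = 32.4 Ω
  L: Z = jωL = j·2.256e+04·0.184 = 0 + j4150 Ω
  C: Z = 1/(jωC) = -j/(ω·C) = 0 - j1.832 Ω
Step 3 — Series combination: Z_total = R + L + C = 32.4 + j4149 Ω = 4149∠89.6° Ω.
Step 4 — Source phasor: V = 103∠36.3° V = 83.01 + j60.98 V.
Step 5 — Ohm's law: I = V / Z_total = (83.01 + j60.98) / (32.4 + j4149) = 0.01485 - j0.01989 A.
Step 6 — Convert to polar: |I| = 0.02483 A, ∠I = -53.3°.

I = 0.02483∠-53.3° A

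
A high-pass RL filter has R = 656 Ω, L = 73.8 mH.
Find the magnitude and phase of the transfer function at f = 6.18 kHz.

Step 1 — Angular frequency: ω = 2π·6180 = 3.883e+04 rad/s.
Step 2 — Transfer function: H(jω) = jωL/(R + jωL).
Step 3 — Numerator jωL = j·2866; denominator R + jωL = 656 + j2866.
Step 4 — H = 0.9502 + j0.2175.
Step 5 — Magnitude: |H| = 0.9748 (-0.2 dB); phase: φ = 12.9°.

|H| = 0.9748 (-0.2 dB), φ = 12.9°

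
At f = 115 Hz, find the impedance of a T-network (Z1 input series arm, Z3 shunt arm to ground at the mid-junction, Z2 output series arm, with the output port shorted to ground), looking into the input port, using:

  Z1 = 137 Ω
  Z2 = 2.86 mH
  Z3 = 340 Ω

Step 1 — Angular frequency: ω = 2π·f = 2π·115 = 722.6 rad/s.
Step 2 — Component impedances:
  Z1: Z = R = 137 Ω
  Z2: Z = jωL = j·722.6·0.00286 = 0 + j2.067 Ω
  Z3: Z = R = 340 Ω
Step 3 — With the output port shorted to ground, the output series arm Z2 runs from the junction to ground; the shunt arm Z3 also runs from the junction to ground. They appear in parallel: Z3 || Z2 = 0.01256 + j2.066 Ω.
Step 4 — Series with input arm Z1: Z_in = Z1 + (Z3 || Z2) = 137 + j2.066 Ω = 137∠0.9° Ω.

Z = 137 + j2.066 Ω = 137∠0.9° Ω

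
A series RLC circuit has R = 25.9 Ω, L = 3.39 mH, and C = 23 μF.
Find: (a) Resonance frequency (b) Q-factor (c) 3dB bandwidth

Step 1 — Resonance: ω₀ = 1/√(LC) = 1/√(0.00339·2.3e-05) = 3581 rad/s.
Step 2 — f₀ = ω₀/(2π) = 570 Hz.
Step 3 — Series Q: Q = ω₀L/R = 3581·0.00339/25.9 = 0.4687.
Step 4 — Bandwidth: Δω = ω₀/Q = 7640 rad/s; BW = Δω/(2π) = 1216 Hz.

(a) f₀ = 570 Hz  (b) Q = 0.4687  (c) BW = 1216 Hz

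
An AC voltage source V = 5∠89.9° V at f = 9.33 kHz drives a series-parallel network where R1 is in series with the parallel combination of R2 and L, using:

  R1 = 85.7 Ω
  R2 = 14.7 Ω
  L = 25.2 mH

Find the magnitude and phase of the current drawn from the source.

Step 1 — Angular frequency: ω = 2π·f = 2π·9330 = 5.862e+04 rad/s.
Step 2 — Component impedances:
  R1: Z = R = 85.7 Ω
  R2: Z = R = 14.7 Ω
  L: Z = jωL = j·5.862e+04·0.0252 = 0 + j1477 Ω
Step 3 — Parallel branch: R2 || L = 1/(1/R2 + 1/L) = 14.7 + j0.1463 Ω.
Step 4 — Series with R1: Z_total = R1 + (R2 || L) = 100.4 + j0.1463 Ω = 100.4∠0.1° Ω.
Step 5 — Source phasor: V = 5∠89.9° V = 0.008727 + j5 V.
Step 6 — Ohm's law: I = V / Z_total = (0.008727 + j5) / (100.4 + j0.1463) = 0.0001595 + j0.0498 A.
Step 7 — Convert to polar: |I| = 0.0498 A, ∠I = 89.8°.

I = 0.0498∠89.8° A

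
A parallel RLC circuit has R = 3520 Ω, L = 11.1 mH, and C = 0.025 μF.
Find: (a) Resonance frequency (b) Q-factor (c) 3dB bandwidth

Step 1 — Resonance: ω₀ = 1/√(LC) = 1/√(0.0111·2.5e-08) = 6.003e+04 rad/s.
Step 2 — f₀ = ω₀/(2π) = 9554 Hz.
Step 3 — Parallel Q: Q = R/(ω₀L) = 3520/(6.003e+04·0.0111) = 5.283.
Step 4 — Bandwidth: Δω = ω₀/Q = 1.136e+04 rad/s; BW = Δω/(2π) = 1809 Hz.

(a) f₀ = 9554 Hz  (b) Q = 5.283  (c) BW = 1809 Hz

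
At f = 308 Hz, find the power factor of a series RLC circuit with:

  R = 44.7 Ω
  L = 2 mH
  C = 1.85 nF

Step 1 — Angular frequency: ω = 2π·f = 2π·308 = 1935 rad/s.
Step 2 — Component impedances:
  R: Z = R = 44.7 Ω
  L: Z = jωL = j·1935·0.002 = 0 + j3.87 Ω
  C: Z = 1/(jωC) = -j/(ω·C) = 0 - j2.793e+05 Ω
Step 3 — Series combination: Z_total = R + L + C = 44.7 - j2.793e+05 Ω = 2.793e+05∠-90.0° Ω.
Step 4 — Power factor: PF = cos(φ) = Re(Z)/|Z| = 44.7/2.793e+05 = 0.00016.
Step 5 — Type: Im(Z) = -2.793e+05 ⇒ leading (phase φ = -90.0°).

PF = 0.00016 (leading, φ = -90.0°)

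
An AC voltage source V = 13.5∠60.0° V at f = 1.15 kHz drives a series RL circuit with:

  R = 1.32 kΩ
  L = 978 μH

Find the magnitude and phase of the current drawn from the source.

Step 1 — Angular frequency: ω = 2π·f = 2π·1150 = 7226 rad/s.
Step 2 — Component impedances:
  R: Z = R = 1320 Ω
  L: Z = jωL = j·7226·0.000978 = 0 + j7.067 Ω
Step 3 — Series combination: Z_total = R + L = 1320 + j7.067 Ω = 1320∠0.3° Ω.
Step 4 — Source phasor: V = 13.5∠60.0° V = 6.75 + j11.69 V.
Step 5 — Ohm's law: I = V / Z_total = (6.75 + j11.69) / (1320 + j7.067) = 0.005161 + j0.008829 A.
Step 6 — Convert to polar: |I| = 0.01023 A, ∠I = 59.7°.

I = 0.01023∠59.7° A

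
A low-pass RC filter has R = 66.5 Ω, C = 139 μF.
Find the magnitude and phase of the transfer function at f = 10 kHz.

Step 1 — Angular frequency: ω = 2π·1e+04 = 6.283e+04 rad/s.
Step 2 — Transfer function: H(jω) = 1/(1 + jωRC).
Step 3 — Denominator: 1 + jωRC = 1 + j·6.283e+04·66.5·0.000139 = 1 + j580.8.
Step 4 — H = 2.965e-06 - j0.001722.
Step 5 — Magnitude: |H| = 0.001722 (-55.3 dB); phase: φ = -89.9°.

|H| = 0.001722 (-55.3 dB), φ = -89.9°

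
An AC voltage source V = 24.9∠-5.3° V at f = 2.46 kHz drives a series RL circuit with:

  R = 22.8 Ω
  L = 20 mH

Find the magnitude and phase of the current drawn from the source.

Step 1 — Angular frequency: ω = 2π·f = 2π·2460 = 1.546e+04 rad/s.
Step 2 — Component impedances:
  R: Z = R = 22.8 Ω
  L: Z = jωL = j·1.546e+04·0.02 = 0 + j309.1 Ω
Step 3 — Series combination: Z_total = R + L = 22.8 + j309.1 Ω = 310∠85.8° Ω.
Step 4 — Source phasor: V = 24.9∠-5.3° V = 24.79 - j2.3 V.
Step 5 — Ohm's law: I = V / Z_total = (24.79 - j2.3) / (22.8 + j309.1) = -0.001517 - j0.08032 A.
Step 6 — Convert to polar: |I| = 0.08033 A, ∠I = -91.1°.

I = 0.08033∠-91.1° A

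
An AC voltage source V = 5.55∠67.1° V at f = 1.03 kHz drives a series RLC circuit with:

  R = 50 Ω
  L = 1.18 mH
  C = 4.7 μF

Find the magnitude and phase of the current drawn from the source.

Step 1 — Angular frequency: ω = 2π·f = 2π·1030 = 6472 rad/s.
Step 2 — Component impedances:
  R: Z = R = 50 Ω
  L: Z = jωL = j·6472·0.00118 = 0 + j7.637 Ω
  C: Z = 1/(jωC) = -j/(ω·C) = 0 - j32.88 Ω
Step 3 — Series combination: Z_total = R + L + C = 50 - j25.24 Ω = 56.01∠-26.8° Ω.
Step 4 — Source phasor: V = 5.55∠67.1° V = 2.16 + j5.113 V.
Step 5 — Ohm's law: I = V / Z_total = (2.16 + j5.113) / (50 - j25.24) = -0.006713 + j0.09886 A.
Step 6 — Convert to polar: |I| = 0.09909 A, ∠I = 93.9°.

I = 0.09909∠93.9° A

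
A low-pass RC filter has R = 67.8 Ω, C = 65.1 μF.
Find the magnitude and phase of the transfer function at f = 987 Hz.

Step 1 — Angular frequency: ω = 2π·987 = 6202 rad/s.
Step 2 — Transfer function: H(jω) = 1/(1 + jωRC).
Step 3 — Denominator: 1 + jωRC = 1 + j·6202·67.8·6.51e-05 = 1 + j27.37.
Step 4 — H = 0.001333 - j0.03648.
Step 5 — Magnitude: |H| = 0.03651 (-28.8 dB); phase: φ = -87.9°.

|H| = 0.03651 (-28.8 dB), φ = -87.9°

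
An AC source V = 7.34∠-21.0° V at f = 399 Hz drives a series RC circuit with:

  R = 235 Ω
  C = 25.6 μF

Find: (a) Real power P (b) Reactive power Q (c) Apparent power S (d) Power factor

Step 1 — Angular frequency: ω = 2π·f = 2π·399 = 2507 rad/s.
Step 2 — Component impedances:
  R: Z = R = 235 Ω
  C: Z = 1/(jωC) = -j/(ω·C) = 0 - j15.58 Ω
Step 3 — Series combination: Z_total = R + C = 235 - j15.58 Ω = 235.5∠-3.8° Ω.
Step 4 — Source phasor: V = 7.34∠-21.0° V = 6.852 - j2.63 V.
Step 5 — Current: I = V / Z = 0.02977 - j0.009219 A = 0.03117∠-17.2° A.
Step 6 — Complex power: S = V·I* = 0.2283 - j0.01513 VA.
Step 7 — Real power: P = Re(S) = 0.2283 W.
Step 8 — Reactive power: Q = Im(S) = -0.01513 VAR.
Step 9 — Apparent power: |S| = 0.2288 VA.
Step 10 — Power factor: PF = P/|S| = 0.9978 (leading).

(a) P = 0.2283 W  (b) Q = -0.01513 VAR  (c) S = 0.2288 VA  (d) PF = 0.9978 (leading)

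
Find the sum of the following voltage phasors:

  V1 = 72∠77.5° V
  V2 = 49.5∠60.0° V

Step 1 — Convert each phasor to rectangular form:
  V1 = 72·(cos(77.5°) + j·sin(77.5°)) = 15.58 + j70.29 V
  V2 = 49.5·(cos(60.0°) + j·sin(60.0°)) = 24.75 + j42.87 V
Step 2 — Sum components: V_total = 40.33 + j113.2 V.
Step 3 — Convert to polar: |V_total| = 120.1 V, ∠V_total = 70.4°.

V_total = 120.1∠70.4° V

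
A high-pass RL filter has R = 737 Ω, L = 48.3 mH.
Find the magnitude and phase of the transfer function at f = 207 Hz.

Step 1 — Angular frequency: ω = 2π·207 = 1301 rad/s.
Step 2 — Transfer function: H(jω) = jωL/(R + jωL).
Step 3 — Numerator jωL = j·62.82; denominator R + jωL = 737 + j62.82.
Step 4 — H = 0.007213 + j0.08462.
Step 5 — Magnitude: |H| = 0.08493 (-21.4 dB); phase: φ = 85.1°.

|H| = 0.08493 (-21.4 dB), φ = 85.1°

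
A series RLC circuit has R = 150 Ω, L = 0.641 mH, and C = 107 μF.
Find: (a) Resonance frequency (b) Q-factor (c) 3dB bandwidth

Step 1 — Resonance: ω₀ = 1/√(LC) = 1/√(0.000641·0.000107) = 3818 rad/s.
Step 2 — f₀ = ω₀/(2π) = 607.7 Hz.
Step 3 — Series Q: Q = ω₀L/R = 3818·0.000641/150 = 0.01632.
Step 4 — Bandwidth: Δω = ω₀/Q = 2.34e+05 rad/s; BW = Δω/(2π) = 3.724e+04 Hz.

(a) f₀ = 607.7 Hz  (b) Q = 0.01632  (c) BW = 3.724e+04 Hz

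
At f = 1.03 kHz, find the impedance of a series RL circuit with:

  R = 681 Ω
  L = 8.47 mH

Step 1 — Angular frequency: ω = 2π·f = 2π·1030 = 6472 rad/s.
Step 2 — Component impedances:
  R: Z = R = 681 Ω
  L: Z = jωL = j·6472·0.00847 = 0 + j54.82 Ω
Step 3 — Series combination: Z_total = R + L = 681 + j54.82 Ω = 683.2∠4.6° Ω.

Z = 681 + j54.82 Ω = 683.2∠4.6° Ω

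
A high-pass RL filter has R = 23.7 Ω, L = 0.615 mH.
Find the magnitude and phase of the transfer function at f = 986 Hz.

Step 1 — Angular frequency: ω = 2π·986 = 6195 rad/s.
Step 2 — Transfer function: H(jω) = jωL/(R + jωL).
Step 3 — Numerator jωL = j·3.81; denominator R + jωL = 23.7 + j3.81.
Step 4 — H = 0.02519 + j0.1567.
Step 5 — Magnitude: |H| = 0.1587 (-16.0 dB); phase: φ = 80.9°.

|H| = 0.1587 (-16.0 dB), φ = 80.9°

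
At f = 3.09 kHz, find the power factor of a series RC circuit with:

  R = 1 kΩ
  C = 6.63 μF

Step 1 — Angular frequency: ω = 2π·f = 2π·3090 = 1.942e+04 rad/s.
Step 2 — Component impedances:
  R: Z = R = 1000 Ω
  C: Z = 1/(jωC) = -j/(ω·C) = 0 - j7.769 Ω
Step 3 — Series combination: Z_total = R + C = 1000 - j7.769 Ω = 1000∠-0.4° Ω.
Step 4 — Power factor: PF = cos(φ) = Re(Z)/|Z| = 1000/1000 = 1.
Step 5 — Type: Im(Z) = -7.769 ⇒ leading (phase φ = -0.4°).

PF = 1 (leading, φ = -0.4°)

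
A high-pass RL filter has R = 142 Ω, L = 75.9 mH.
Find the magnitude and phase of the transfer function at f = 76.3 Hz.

Step 1 — Angular frequency: ω = 2π·76.3 = 479.4 rad/s.
Step 2 — Transfer function: H(jω) = jωL/(R + jωL).
Step 3 — Numerator jωL = j·36.39; denominator R + jωL = 142 + j36.39.
Step 4 — H = 0.06162 + j0.2405.
Step 5 — Magnitude: |H| = 0.2482 (-12.1 dB); phase: φ = 75.6°.

|H| = 0.2482 (-12.1 dB), φ = 75.6°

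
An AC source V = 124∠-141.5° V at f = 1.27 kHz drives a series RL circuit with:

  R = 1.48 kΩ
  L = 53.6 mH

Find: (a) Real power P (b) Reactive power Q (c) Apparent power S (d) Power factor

Step 1 — Angular frequency: ω = 2π·f = 2π·1270 = 7980 rad/s.
Step 2 — Component impedances:
  R: Z = R = 1480 Ω
  L: Z = jωL = j·7980·0.0536 = 0 + j427.7 Ω
Step 3 — Series combination: Z_total = R + L = 1480 + j427.7 Ω = 1541∠16.1° Ω.
Step 4 — Source phasor: V = 124∠-141.5° V = -97.04 - j77.19 V.
Step 5 — Current: I = V / Z = -0.07443 - j0.03065 A = 0.08049∠-157.6° A.
Step 6 — Complex power: S = V·I* = 9.588 + j2.771 VA.
Step 7 — Real power: P = Re(S) = 9.588 W.
Step 8 — Reactive power: Q = Im(S) = 2.771 VAR.
Step 9 — Apparent power: |S| = 9.981 VA.
Step 10 — Power factor: PF = P/|S| = 0.9607 (lagging).

(a) P = 9.588 W  (b) Q = 2.771 VAR  (c) S = 9.981 VA  (d) PF = 0.9607 (lagging)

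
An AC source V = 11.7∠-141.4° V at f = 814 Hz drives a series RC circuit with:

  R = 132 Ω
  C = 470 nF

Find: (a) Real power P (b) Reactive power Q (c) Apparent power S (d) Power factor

Step 1 — Angular frequency: ω = 2π·f = 2π·814 = 5115 rad/s.
Step 2 — Component impedances:
  R: Z = R = 132 Ω
  C: Z = 1/(jωC) = -j/(ω·C) = 0 - j416 Ω
Step 3 — Series combination: Z_total = R + C = 132 - j416 Ω = 436.4∠-72.4° Ω.
Step 4 — Source phasor: V = 11.7∠-141.4° V = -9.144 - j7.299 V.
Step 5 — Current: I = V / Z = 0.009605 - j0.02503 A = 0.02681∠-69.0° A.
Step 6 — Complex power: S = V·I* = 0.09486 - j0.299 VA.
Step 7 — Real power: P = Re(S) = 0.09486 W.
Step 8 — Reactive power: Q = Im(S) = -0.299 VAR.
Step 9 — Apparent power: |S| = 0.3136 VA.
Step 10 — Power factor: PF = P/|S| = 0.3024 (leading).

(a) P = 0.09486 W  (b) Q = -0.299 VAR  (c) S = 0.3136 VA  (d) PF = 0.3024 (leading)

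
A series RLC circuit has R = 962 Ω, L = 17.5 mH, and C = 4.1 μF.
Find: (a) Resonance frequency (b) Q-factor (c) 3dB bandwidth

Step 1 — Resonance: ω₀ = 1/√(LC) = 1/√(0.0175·4.1e-06) = 3733 rad/s.
Step 2 — f₀ = ω₀/(2π) = 594.2 Hz.
Step 3 — Series Q: Q = ω₀L/R = 3733·0.0175/962 = 0.06791.
Step 4 — Bandwidth: Δω = ω₀/Q = 5.497e+04 rad/s; BW = Δω/(2π) = 8749 Hz.

(a) f₀ = 594.2 Hz  (b) Q = 0.06791  (c) BW = 8749 Hz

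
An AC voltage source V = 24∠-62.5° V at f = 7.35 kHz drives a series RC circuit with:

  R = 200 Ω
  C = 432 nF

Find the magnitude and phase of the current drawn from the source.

Step 1 — Angular frequency: ω = 2π·f = 2π·7350 = 4.618e+04 rad/s.
Step 2 — Component impedances:
  R: Z = R = 200 Ω
  C: Z = 1/(jωC) = -j/(ω·C) = 0 - j50.12 Ω
Step 3 — Series combination: Z_total = R + C = 200 - j50.12 Ω = 206.2∠-14.1° Ω.
Step 4 — Source phasor: V = 24∠-62.5° V = 11.08 - j21.29 V.
Step 5 — Ohm's law: I = V / Z_total = (11.08 - j21.29) / (200 - j50.12) = 0.07724 - j0.08708 A.
Step 6 — Convert to polar: |I| = 0.1164 A, ∠I = -48.4°.

I = 0.1164∠-48.4° A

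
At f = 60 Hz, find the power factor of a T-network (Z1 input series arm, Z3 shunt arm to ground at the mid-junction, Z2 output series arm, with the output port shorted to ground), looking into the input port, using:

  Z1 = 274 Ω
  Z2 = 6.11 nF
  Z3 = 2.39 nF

Step 1 — Angular frequency: ω = 2π·f = 2π·60 = 377 rad/s.
Step 2 — Component impedances:
  Z1: Z = R = 274 Ω
  Z2: Z = 1/(jωC) = -j/(ω·C) = 0 - j4.341e+05 Ω
  Z3: Z = 1/(jωC) = -j/(ω·C) = 0 - j1.11e+06 Ω
Step 3 — With the output port shorted to ground, the output series arm Z2 runs from the junction to ground; the shunt arm Z3 also runs from the junction to ground. They appear in parallel: Z3 || Z2 = 0 - j3.121e+05 Ω.
Step 4 — Series with input arm Z1: Z_in = Z1 + (Z3 || Z2) = 274 - j3.121e+05 Ω = 3.121e+05∠-89.9° Ω.
Step 5 — Power factor: PF = cos(φ) = Re(Z)/|Z| = 274/3.1207e+05 = 0.000878.
Step 6 — Type: Im(Z) = -3.121e+05 ⇒ leading (phase φ = -89.9°).

PF = 0.000878 (leading, φ = -89.9°)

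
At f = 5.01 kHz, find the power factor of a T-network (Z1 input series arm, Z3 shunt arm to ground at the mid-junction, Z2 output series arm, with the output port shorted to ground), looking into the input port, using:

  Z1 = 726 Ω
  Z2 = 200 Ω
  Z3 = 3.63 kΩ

Step 1 — Angular frequency: ω = 2π·f = 2π·5010 = 3.148e+04 rad/s.
Step 2 — Component impedances:
  Z1: Z = R = 726 Ω
  Z2: Z = R = 200 Ω
  Z3: Z = R = 3630 Ω
Step 3 — With the output port shorted to ground, the output series arm Z2 runs from the junction to ground; the shunt arm Z3 also runs from the junction to ground. They appear in parallel: Z3 || Z2 = 189.6 Ω.
Step 4 — Series with input arm Z1: Z_in = Z1 + (Z3 || Z2) = 915.6 Ω = 915.6∠0.0° Ω.
Step 5 — Power factor: PF = cos(φ) = Re(Z)/|Z| = 915.6/915.6 = 1.
Step 6 — Type: Im(Z) = 0 ⇒ unity (phase φ = 0.0°).

PF = 1 (unity, φ = 0.0°)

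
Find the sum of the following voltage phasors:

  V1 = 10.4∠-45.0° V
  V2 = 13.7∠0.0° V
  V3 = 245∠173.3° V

Step 1 — Convert each phasor to rectangular form:
  V1 = 10.4·(cos(-45.0°) + j·sin(-45.0°)) = 7.354 - j7.354 V
  V2 = 13.7·(cos(0.0°) + j·sin(0.0°)) = 13.7 V
  V3 = 245·(cos(173.3°) + j·sin(173.3°)) = -243.3 + j28.58 V
Step 2 — Sum components: V_total = -222.3 + j21.23 V.
Step 3 — Convert to polar: |V_total| = 223.3 V, ∠V_total = 174.5°.

V_total = 223.3∠174.5° V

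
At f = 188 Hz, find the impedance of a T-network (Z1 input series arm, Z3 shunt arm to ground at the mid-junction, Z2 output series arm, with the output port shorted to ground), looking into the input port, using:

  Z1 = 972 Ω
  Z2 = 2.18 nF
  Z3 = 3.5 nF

Step 1 — Angular frequency: ω = 2π·f = 2π·188 = 1181 rad/s.
Step 2 — Component impedances:
  Z1: Z = R = 972 Ω
  Z2: Z = 1/(jωC) = -j/(ω·C) = 0 - j3.883e+05 Ω
  Z3: Z = 1/(jωC) = -j/(ω·C) = 0 - j2.419e+05 Ω
Step 3 — With the output port shorted to ground, the output series arm Z2 runs from the junction to ground; the shunt arm Z3 also runs from the junction to ground. They appear in parallel: Z3 || Z2 = 0 - j1.49e+05 Ω.
Step 4 — Series with input arm Z1: Z_in = Z1 + (Z3 || Z2) = 972 - j1.49e+05 Ω = 1.49e+05∠-89.6° Ω.

Z = 972 - j1.49e+05 Ω = 1.49e+05∠-89.6° Ω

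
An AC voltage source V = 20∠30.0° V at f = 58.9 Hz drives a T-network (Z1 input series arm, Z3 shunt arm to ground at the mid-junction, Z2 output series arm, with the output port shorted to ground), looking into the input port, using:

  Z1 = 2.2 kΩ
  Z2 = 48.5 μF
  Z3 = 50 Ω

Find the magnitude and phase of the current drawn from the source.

Step 1 — Angular frequency: ω = 2π·f = 2π·58.9 = 370.1 rad/s.
Step 2 — Component impedances:
  Z1: Z = R = 2200 Ω
  Z2: Z = 1/(jωC) = -j/(ω·C) = 0 - j55.71 Ω
  Z3: Z = R = 50 Ω
Step 3 — With the output port shorted to ground, the output series arm Z2 runs from the junction to ground; the shunt arm Z3 also runs from the junction to ground. They appear in parallel: Z3 || Z2 = 27.69 - j24.85 Ω.
Step 4 — Series with input arm Z1: Z_in = Z1 + (Z3 || Z2) = 2228 - j24.85 Ω = 2228∠-0.6° Ω.
Step 5 — Source phasor: V = 20∠30.0° V = 17.32 + j10 V.
Step 6 — Ohm's law: I = V / Z_total = (17.32 + j10) / (2228 - j24.85) = 0.007724 + j0.004575 A.
Step 7 — Convert to polar: |I| = 0.008977 A, ∠I = 30.6°.

I = 0.008977∠30.6° A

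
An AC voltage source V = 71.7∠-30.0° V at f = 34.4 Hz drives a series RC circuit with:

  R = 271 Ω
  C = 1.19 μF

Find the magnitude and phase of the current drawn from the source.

Step 1 — Angular frequency: ω = 2π·f = 2π·34.4 = 216.1 rad/s.
Step 2 — Component impedances:
  R: Z = R = 271 Ω
  C: Z = 1/(jωC) = -j/(ω·C) = 0 - j3888 Ω
Step 3 — Series combination: Z_total = R + C = 271 - j3888 Ω = 3897∠-86.0° Ω.
Step 4 — Source phasor: V = 71.7∠-30.0° V = 62.09 - j35.85 V.
Step 5 — Ohm's law: I = V / Z_total = (62.09 - j35.85) / (271 - j3888) = 0.01028 + j0.01525 A.
Step 6 — Convert to polar: |I| = 0.0184 A, ∠I = 56.0°.

I = 0.0184∠56.0° A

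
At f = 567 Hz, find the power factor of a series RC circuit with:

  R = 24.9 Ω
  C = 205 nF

Step 1 — Angular frequency: ω = 2π·f = 2π·567 = 3563 rad/s.
Step 2 — Component impedances:
  R: Z = R = 24.9 Ω
  C: Z = 1/(jωC) = -j/(ω·C) = 0 - j1369 Ω
Step 3 — Series combination: Z_total = R + C = 24.9 - j1369 Ω = 1369∠-89.0° Ω.
Step 4 — Power factor: PF = cos(φ) = Re(Z)/|Z| = 24.9/1369.5 = 0.01818.
Step 5 — Type: Im(Z) = -1369 ⇒ leading (phase φ = -89.0°).

PF = 0.01818 (leading, φ = -89.0°)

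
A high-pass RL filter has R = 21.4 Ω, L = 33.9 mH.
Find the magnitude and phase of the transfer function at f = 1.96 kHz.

Step 1 — Angular frequency: ω = 2π·1960 = 1.232e+04 rad/s.
Step 2 — Transfer function: H(jω) = jωL/(R + jωL).
Step 3 — Numerator jωL = j·417.5; denominator R + jωL = 21.4 + j417.5.
Step 4 — H = 0.9974 + j0.05113.
Step 5 — Magnitude: |H| = 0.9987 (-0.0 dB); phase: φ = 2.9°.

|H| = 0.9987 (-0.0 dB), φ = 2.9°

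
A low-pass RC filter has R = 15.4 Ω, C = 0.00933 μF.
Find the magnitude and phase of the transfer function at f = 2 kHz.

Step 1 — Angular frequency: ω = 2π·2000 = 1.257e+04 rad/s.
Step 2 — Transfer function: H(jω) = 1/(1 + jωRC).
Step 3 — Denominator: 1 + jωRC = 1 + j·1.257e+04·15.4·9.33e-09 = 1 + j0.001806.
Step 4 — H = 1 - j0.001806.
Step 5 — Magnitude: |H| = 1 (-0.0 dB); phase: φ = -0.1°.

|H| = 1 (-0.0 dB), φ = -0.1°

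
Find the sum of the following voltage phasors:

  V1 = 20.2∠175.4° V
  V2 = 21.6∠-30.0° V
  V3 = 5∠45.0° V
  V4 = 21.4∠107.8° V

Step 1 — Convert each phasor to rectangular form:
  V1 = 20.2·(cos(175.4°) + j·sin(175.4°)) = -20.13 + j1.62 V
  V2 = 21.6·(cos(-30.0°) + j·sin(-30.0°)) = 18.71 - j10.8 V
  V3 = 5·(cos(45.0°) + j·sin(45.0°)) = 3.536 + j3.536 V
  V4 = 21.4·(cos(107.8°) + j·sin(107.8°)) = -6.542 + j20.38 V
Step 2 — Sum components: V_total = -4.435 + j14.73 V.
Step 3 — Convert to polar: |V_total| = 15.38 V, ∠V_total = 106.8°.

V_total = 15.38∠106.8° V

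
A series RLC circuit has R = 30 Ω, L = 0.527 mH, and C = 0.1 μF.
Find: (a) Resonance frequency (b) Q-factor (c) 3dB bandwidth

Step 1 — Resonance condition Im(Z)=0 gives ω₀ = 1/√(LC).
Step 2 — ω₀ = 1/√(0.000527·1e-07) = 1.378e+05 rad/s.
Step 3 — f₀ = ω₀/(2π) = 2.192e+04 Hz.
Step 4 — Series Q: Q = ω₀L/R = 1.378e+05·0.000527/30 = 2.42.
Step 5 — 3dB bandwidth: Δω = ω₀/Q = 5.693e+04 rad/s; BW = Δω/(2π) = 9060 Hz.

(a) f₀ = 2.192e+04 Hz  (b) Q = 2.42  (c) BW = 9060 Hz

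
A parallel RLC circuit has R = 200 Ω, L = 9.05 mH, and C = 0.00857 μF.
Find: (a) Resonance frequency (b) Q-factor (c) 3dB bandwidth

Step 1 — Resonance: ω₀ = 1/√(LC) = 1/√(0.00905·8.57e-09) = 1.135e+05 rad/s.
Step 2 — f₀ = ω₀/(2π) = 1.807e+04 Hz.
Step 3 — Parallel Q: Q = R/(ω₀L) = 200/(1.135e+05·0.00905) = 0.1946.
Step 4 — Bandwidth: Δω = ω₀/Q = 5.834e+05 rad/s; BW = Δω/(2π) = 9.286e+04 Hz.

(a) f₀ = 1.807e+04 Hz  (b) Q = 0.1946  (c) BW = 9.286e+04 Hz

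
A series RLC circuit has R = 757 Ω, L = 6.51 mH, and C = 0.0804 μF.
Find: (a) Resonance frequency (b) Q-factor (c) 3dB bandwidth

Step 1 — Resonance: ω₀ = 1/√(LC) = 1/√(0.00651·8.04e-08) = 4.371e+04 rad/s.
Step 2 — f₀ = ω₀/(2π) = 6957 Hz.
Step 3 — Series Q: Q = ω₀L/R = 4.371e+04·0.00651/757 = 0.3759.
Step 4 — Bandwidth: Δω = ω₀/Q = 1.163e+05 rad/s; BW = Δω/(2π) = 1.851e+04 Hz.

(a) f₀ = 6957 Hz  (b) Q = 0.3759  (c) BW = 1.851e+04 Hz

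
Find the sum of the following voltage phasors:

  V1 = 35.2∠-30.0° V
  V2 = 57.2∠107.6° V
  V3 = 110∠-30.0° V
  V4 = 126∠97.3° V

Step 1 — Convert each phasor to rectangular form:
  V1 = 35.2·(cos(-30.0°) + j·sin(-30.0°)) = 30.48 - j17.6 V
  V2 = 57.2·(cos(107.6°) + j·sin(107.6°)) = -17.3 + j54.52 V
  V3 = 110·(cos(-30.0°) + j·sin(-30.0°)) = 95.26 - j55 V
  V4 = 126·(cos(97.3°) + j·sin(97.3°)) = -16.01 + j125 V
Step 2 — Sum components: V_total = 92.44 + j106.9 V.
Step 3 — Convert to polar: |V_total| = 141.3 V, ∠V_total = 49.1°.

V_total = 141.3∠49.1° V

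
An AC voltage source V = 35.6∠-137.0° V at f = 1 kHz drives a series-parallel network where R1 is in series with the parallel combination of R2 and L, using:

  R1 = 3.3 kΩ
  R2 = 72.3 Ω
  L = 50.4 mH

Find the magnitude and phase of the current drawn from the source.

Step 1 — Angular frequency: ω = 2π·f = 2π·1000 = 6283 rad/s.
Step 2 — Component impedances:
  R1: Z = R = 3300 Ω
  R2: Z = R = 72.3 Ω
  L: Z = jωL = j·6283·0.0504 = 0 + j316.7 Ω
Step 3 — Parallel branch: R2 || L = 1/(1/R2 + 1/L) = 68.72 + j15.69 Ω.
Step 4 — Series with R1: Z_total = R1 + (R2 || L) = 3369 + j15.69 Ω = 3369∠0.3° Ω.
Step 5 — Source phasor: V = 35.6∠-137.0° V = -26.04 - j24.28 V.
Step 6 — Ohm's law: I = V / Z_total = (-26.04 - j24.28) / (3369 + j15.69) = -0.007762 - j0.007171 A.
Step 7 — Convert to polar: |I| = 0.01057 A, ∠I = -137.3°.

I = 0.01057∠-137.3° A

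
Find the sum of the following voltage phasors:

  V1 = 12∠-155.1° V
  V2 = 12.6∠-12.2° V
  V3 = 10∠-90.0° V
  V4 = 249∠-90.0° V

Step 1 — Convert each phasor to rectangular form:
  V1 = 12·(cos(-155.1°) + j·sin(-155.1°)) = -10.88 - j5.052 V
  V2 = 12.6·(cos(-12.2°) + j·sin(-12.2°)) = 12.32 - j2.663 V
  V3 = 10·(cos(-90.0°) + j·sin(-90.0°)) = 0 - j10 V
  V4 = 249·(cos(-90.0°) + j·sin(-90.0°)) = 0 - j249 V
Step 2 — Sum components: V_total = 1.431 - j266.7 V.
Step 3 — Convert to polar: |V_total| = 266.7 V, ∠V_total = -89.7°.

V_total = 266.7∠-89.7° V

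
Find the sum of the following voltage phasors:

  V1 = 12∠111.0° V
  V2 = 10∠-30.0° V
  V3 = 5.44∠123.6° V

Step 1 — Convert each phasor to rectangular form:
  V1 = 12·(cos(111.0°) + j·sin(111.0°)) = -4.3 + j11.2 V
  V2 = 10·(cos(-30.0°) + j·sin(-30.0°)) = 8.66 - j5 V
  V3 = 5.44·(cos(123.6°) + j·sin(123.6°)) = -3.01 + j4.531 V
Step 2 — Sum components: V_total = 1.349 + j10.73 V.
Step 3 — Convert to polar: |V_total| = 10.82 V, ∠V_total = 82.8°.

V_total = 10.82∠82.8° V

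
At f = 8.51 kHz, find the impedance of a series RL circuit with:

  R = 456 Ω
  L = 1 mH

Step 1 — Angular frequency: ω = 2π·f = 2π·8510 = 5.347e+04 rad/s.
Step 2 — Component impedances:
  R: Z = R = 456 Ω
  L: Z = jωL = j·5.347e+04·0.001 = 0 + j53.47 Ω
Step 3 — Series combination: Z_total = R + L = 456 + j53.47 Ω = 459.1∠6.7° Ω.

Z = 456 + j53.47 Ω = 459.1∠6.7° Ω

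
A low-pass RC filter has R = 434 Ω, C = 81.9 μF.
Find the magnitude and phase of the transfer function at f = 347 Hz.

Step 1 — Angular frequency: ω = 2π·347 = 2180 rad/s.
Step 2 — Transfer function: H(jω) = 1/(1 + jωRC).
Step 3 — Denominator: 1 + jωRC = 1 + j·2180·434·8.19e-05 = 1 + j77.5.
Step 4 — H = 0.0001665 - j0.0129.
Step 5 — Magnitude: |H| = 0.0129 (-37.8 dB); phase: φ = -89.3°.

|H| = 0.0129 (-37.8 dB), φ = -89.3°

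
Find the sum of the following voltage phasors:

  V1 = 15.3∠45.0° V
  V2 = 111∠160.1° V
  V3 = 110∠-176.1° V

Step 1 — Convert each phasor to rectangular form:
  V1 = 15.3·(cos(45.0°) + j·sin(45.0°)) = 10.82 + j10.82 V
  V2 = 111·(cos(160.1°) + j·sin(160.1°)) = -104.4 + j37.78 V
  V3 = 110·(cos(-176.1°) + j·sin(-176.1°)) = -109.7 - j7.482 V
Step 2 — Sum components: V_total = -203.3 + j41.12 V.
Step 3 — Convert to polar: |V_total| = 207.4 V, ∠V_total = 168.6°.

V_total = 207.4∠168.6° V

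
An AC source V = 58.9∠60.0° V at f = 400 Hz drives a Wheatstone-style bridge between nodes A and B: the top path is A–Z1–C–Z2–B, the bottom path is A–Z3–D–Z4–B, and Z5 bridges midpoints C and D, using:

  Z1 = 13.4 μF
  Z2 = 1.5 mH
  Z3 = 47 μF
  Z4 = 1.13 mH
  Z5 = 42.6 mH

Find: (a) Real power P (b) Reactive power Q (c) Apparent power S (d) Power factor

Step 1 — Angular frequency: ω = 2π·f = 2π·400 = 2513 rad/s.
Step 2 — Component impedances:
  Z1: Z = 1/(jωC) = -j/(ω·C) = 0 - j29.69 Ω
  Z2: Z = jωL = j·2513·0.0015 = 0 + j3.77 Ω
  Z3: Z = 1/(jωC) = -j/(ω·C) = 0 - j8.466 Ω
  Z4: Z = jωL = j·2513·0.00113 = 0 + j2.84 Ω
  Z5: Z = jωL = j·2513·0.0426 = 0 + j107.1 Ω
Step 3 — Bridge requires nodal analysis (the Z5 bridge couples midpoints C and D, so the two paths cannot be reduced to a simple series/parallel combination). Setting node B to ground and injecting 1 A at node A, the 3-node admittance system at A, C, D solves to V_A = Z_AB = 0 - j4.647 Ω = 4.647∠-90.0° Ω.
Step 4 — Source phasor: V = 58.9∠60.0° V = 29.45 + j51.01 V.
Step 5 — Current: I = V / Z = -10.98 + j6.338 A = 12.68∠150.0° A.
Step 6 — Complex power: S = V·I* = 0 - j746.6 VA.
Step 7 — Real power: P = Re(S) = 0 W.
Step 8 — Reactive power: Q = Im(S) = -746.6 VAR.
Step 9 — Apparent power: |S| = 746.6 VA.
Step 10 — Power factor: PF = P/|S| = 0 (leading).

(a) P = 0 W  (b) Q = -746.6 VAR  (c) S = 746.6 VA  (d) PF = 0 (leading)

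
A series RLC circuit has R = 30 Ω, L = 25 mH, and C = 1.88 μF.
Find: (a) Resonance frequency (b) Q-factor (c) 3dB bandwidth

Step 1 — Resonance: ω₀ = 1/√(LC) = 1/√(0.025·1.88e-06) = 4613 rad/s.
Step 2 — f₀ = ω₀/(2π) = 734.1 Hz.
Step 3 — Series Q: Q = ω₀L/R = 4613·0.025/30 = 3.844.
Step 4 — Bandwidth: Δω = ω₀/Q = 1200 rad/s; BW = Δω/(2π) = 191 Hz.

(a) f₀ = 734.1 Hz  (b) Q = 3.844  (c) BW = 191 Hz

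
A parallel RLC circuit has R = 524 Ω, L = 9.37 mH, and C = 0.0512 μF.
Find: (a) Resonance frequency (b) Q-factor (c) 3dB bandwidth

Step 1 — Resonance: ω₀ = 1/√(LC) = 1/√(0.00937·5.12e-08) = 4.566e+04 rad/s.
Step 2 — f₀ = ω₀/(2π) = 7266 Hz.
Step 3 — Parallel Q: Q = R/(ω₀L) = 524/(4.566e+04·0.00937) = 1.225.
Step 4 — Bandwidth: Δω = ω₀/Q = 3.727e+04 rad/s; BW = Δω/(2π) = 5932 Hz.

(a) f₀ = 7266 Hz  (b) Q = 1.225  (c) BW = 5932 Hz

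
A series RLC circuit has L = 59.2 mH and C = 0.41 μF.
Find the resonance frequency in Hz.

Step 1 — Resonance condition Im(Z)=0 gives ω₀ = 1/√(LC).
Step 2 — ω₀ = 1/√(0.0592·4.1e-07) = 6419 rad/s.
Step 3 — f₀ = ω₀/(2π) = 1022 Hz.

f₀ = 1022 Hz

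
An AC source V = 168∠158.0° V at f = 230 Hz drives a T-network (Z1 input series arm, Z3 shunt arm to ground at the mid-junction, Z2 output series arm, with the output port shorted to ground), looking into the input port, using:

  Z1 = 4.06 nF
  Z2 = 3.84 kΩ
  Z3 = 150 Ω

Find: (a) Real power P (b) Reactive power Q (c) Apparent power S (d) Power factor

Step 1 — Angular frequency: ω = 2π·f = 2π·230 = 1445 rad/s.
Step 2 — Component impedances:
  Z1: Z = 1/(jωC) = -j/(ω·C) = 0 - j1.704e+05 Ω
  Z2: Z = R = 3840 Ω
  Z3: Z = R = 150 Ω
Step 3 — With the output port shorted to ground, the output series arm Z2 runs from the junction to ground; the shunt arm Z3 also runs from the junction to ground. They appear in parallel: Z3 || Z2 = 144.4 Ω.
Step 4 — Series with input arm Z1: Z_in = Z1 + (Z3 || Z2) = 144.4 - j1.704e+05 Ω = 1.704e+05∠-90.0° Ω.
Step 5 — Source phasor: V = 168∠158.0° V = -155.8 + j62.93 V.
Step 6 — Current: I = V / Z = -0.00037 - j0.0009136 A = 0.0009857∠-112.0° A.
Step 7 — Complex power: S = V·I* = 0.0001403 - j0.1656 VA.
Step 8 — Real power: P = Re(S) = 0.0001403 W.
Step 9 — Reactive power: Q = Im(S) = -0.1656 VAR.
Step 10 — Apparent power: |S| = 0.1656 VA.
Step 11 — Power factor: PF = P/|S| = 0.000847 (leading).

(a) P = 0.0001403 W  (b) Q = -0.1656 VAR  (c) S = 0.1656 VA  (d) PF = 0.000847 (leading)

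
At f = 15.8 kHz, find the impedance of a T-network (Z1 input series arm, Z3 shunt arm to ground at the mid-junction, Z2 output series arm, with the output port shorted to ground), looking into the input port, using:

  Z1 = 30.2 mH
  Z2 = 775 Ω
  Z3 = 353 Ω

Step 1 — Angular frequency: ω = 2π·f = 2π·1.58e+04 = 9.927e+04 rad/s.
Step 2 — Component impedances:
  Z1: Z = jωL = j·9.927e+04·0.0302 = 0 + j2998 Ω
  Z2: Z = R = 775 Ω
  Z3: Z = R = 353 Ω
Step 3 — With the output port shorted to ground, the output series arm Z2 runs from the junction to ground; the shunt arm Z3 also runs from the junction to ground. They appear in parallel: Z3 || Z2 = 242.5 Ω.
Step 4 — Series with input arm Z1: Z_in = Z1 + (Z3 || Z2) = 242.5 + j2998 Ω = 3008∠85.4° Ω.

Z = 242.5 + j2998 Ω = 3008∠85.4° Ω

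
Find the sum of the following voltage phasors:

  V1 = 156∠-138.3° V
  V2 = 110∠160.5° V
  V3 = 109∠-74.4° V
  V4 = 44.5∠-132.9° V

Step 1 — Convert each phasor to rectangular form:
  V1 = 156·(cos(-138.3°) + j·sin(-138.3°)) = -116.5 - j103.8 V
  V2 = 110·(cos(160.5°) + j·sin(160.5°)) = -103.7 + j36.72 V
  V3 = 109·(cos(-74.4°) + j·sin(-74.4°)) = 29.31 - j105 V
  V4 = 44.5·(cos(-132.9°) + j·sin(-132.9°)) = -30.29 - j32.6 V
Step 2 — Sum components: V_total = -221.1 - j204.6 V.
Step 3 — Convert to polar: |V_total| = 301.3 V, ∠V_total = -137.2°.

V_total = 301.3∠-137.2° V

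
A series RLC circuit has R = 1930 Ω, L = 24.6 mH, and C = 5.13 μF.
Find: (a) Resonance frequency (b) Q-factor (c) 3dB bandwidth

Step 1 — Resonance: ω₀ = 1/√(LC) = 1/√(0.0246·5.13e-06) = 2815 rad/s.
Step 2 — f₀ = ω₀/(2π) = 448 Hz.
Step 3 — Series Q: Q = ω₀L/R = 2815·0.0246/1930 = 0.03588.
Step 4 — Bandwidth: Δω = ω₀/Q = 7.846e+04 rad/s; BW = Δω/(2π) = 1.249e+04 Hz.

(a) f₀ = 448 Hz  (b) Q = 0.03588  (c) BW = 1.249e+04 Hz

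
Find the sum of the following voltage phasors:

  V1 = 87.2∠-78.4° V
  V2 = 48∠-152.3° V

Step 1 — Convert each phasor to rectangular form:
  V1 = 87.2·(cos(-78.4°) + j·sin(-78.4°)) = 17.53 - j85.42 V
  V2 = 48·(cos(-152.3°) + j·sin(-152.3°)) = -42.5 - j22.31 V
Step 2 — Sum components: V_total = -24.96 - j107.7 V.
Step 3 — Convert to polar: |V_total| = 110.6 V, ∠V_total = -103.0°.

V_total = 110.6∠-103.0° V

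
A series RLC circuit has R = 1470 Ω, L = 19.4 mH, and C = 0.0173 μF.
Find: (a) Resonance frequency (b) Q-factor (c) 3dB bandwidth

Step 1 — Resonance: ω₀ = 1/√(LC) = 1/√(0.0194·1.73e-08) = 5.459e+04 rad/s.
Step 2 — f₀ = ω₀/(2π) = 8688 Hz.
Step 3 — Series Q: Q = ω₀L/R = 5.459e+04·0.0194/1470 = 0.7204.
Step 4 — Bandwidth: Δω = ω₀/Q = 7.577e+04 rad/s; BW = Δω/(2π) = 1.206e+04 Hz.

(a) f₀ = 8688 Hz  (b) Q = 0.7204  (c) BW = 1.206e+04 Hz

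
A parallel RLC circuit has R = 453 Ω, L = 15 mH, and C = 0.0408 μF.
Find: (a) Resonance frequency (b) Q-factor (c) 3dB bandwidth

Step 1 — Resonance: ω₀ = 1/√(LC) = 1/√(0.015·4.08e-08) = 4.042e+04 rad/s.
Step 2 — f₀ = ω₀/(2π) = 6433 Hz.
Step 3 — Parallel Q: Q = R/(ω₀L) = 453/(4.042e+04·0.015) = 0.7471.
Step 4 — Bandwidth: Δω = ω₀/Q = 5.411e+04 rad/s; BW = Δω/(2π) = 8611 Hz.

(a) f₀ = 6433 Hz  (b) Q = 0.7471  (c) BW = 8611 Hz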